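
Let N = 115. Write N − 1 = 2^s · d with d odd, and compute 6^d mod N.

36

115 − 1 = 114 = 2^1 · 57, so d = 57.
6^1 ≡ 6 (mod 115)
6^2 ≡ 6^2 = 36 ≡ 36 (mod 115)
6^4 ≡ 36^2 = 1296 ≡ 31 (mod 115)
6^8 ≡ 31^2 = 961 ≡ 41 (mod 115)
6^16 ≡ 41^2 = 1681 ≡ 71 (mod 115)
6^32 ≡ 71^2 = 5041 ≡ 96 (mod 115)
57 = 32 + 16 + 8 + 1 in binary powers of 2.
So 6^57 ≡ 96 · 71 · 41 · 6 ≡ 36 (mod 115).
Squaring chain: 36; never reaches −1, so base 6 is a Miller–Rabin witness that 115 is composite.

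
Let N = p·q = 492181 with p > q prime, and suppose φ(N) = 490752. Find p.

853

φ(n) = (p−1)(q−1) = n − (p+q) + 1, so p + q = 492181 − 490752 + 1 = 1430.
p and q are the roots of t² − 1430t + 492181 = 0.
Discriminant: 1430² − 4·492181 = 2044900 − 1968724 = 76176; √76176 = 276.
q = (1430 − 276)/2 = 577, p = (1430 + 276)/2 = 853.
Check: 577 · 853 = 492181.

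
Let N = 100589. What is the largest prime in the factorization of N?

100589 = 17 · 5917
5917 = 61 · 97
97 is prime.
So 100589 = 17 · 61 · 97; the largest prime factor is 97.

97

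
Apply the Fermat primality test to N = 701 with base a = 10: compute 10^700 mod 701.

1

10^1 ≡ 10 (mod 701)
10^2 ≡ 10^2 = 100 ≡ 100 (mod 701)
10^4 ≡ 100^2 = 10000 ≡ 186 (mod 701)
10^8 ≡ 186^2 = 34596 ≡ 247 (mod 701)
10^16 ≡ 247^2 = 61009 ≡ 22 (mod 701)
10^32 ≡ 22^2 = 484 ≡ 484 (mod 701)
10^64 ≡ 484^2 = 234256 ≡ 122 (mod 701)
10^128 ≡ 122^2 = 14884 ≡ 163 (mod 701)
10^256 ≡ 163^2 = 26569 ≡ 632 (mod 701)
10^512 ≡ 632^2 = 399424 ≡ 555 (mod 701)
700 = 512 + 128 + 32 + 16 + 8 + 4 in binary powers of 2.
So 10^700 ≡ 555 · 163 · 484 · 22 · 247 · 186 ≡ 1 (mod 701).
Since the result is 1, base 10 gives no evidence that 701 is composite.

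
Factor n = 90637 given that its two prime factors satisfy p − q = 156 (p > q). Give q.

Since p = q + 156, we have 90637 = q(q + 156), so q² + 156q − 90637 = 0.
Discriminant: 156² + 4·90637 = 24336 + 362548 = 386884; √386884 = 622.
q = (−156 + 622)/2 = 233, and p = q + 156 = 389.
Check: 233 · 389 = 90637.

233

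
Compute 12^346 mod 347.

1

12^1 ≡ 12 (mod 347)
12^2 ≡ 12^2 = 144 ≡ 144 (mod 347)
12^4 ≡ 144^2 = 20736 ≡ 263 (mod 347)
12^8 ≡ 263^2 = 69169 ≡ 116 (mod 347)
12^16 ≡ 116^2 = 13456 ≡ 270 (mod 347)
12^32 ≡ 270^2 = 72900 ≡ 30 (mod 347)
12^64 ≡ 30^2 = 900 ≡ 206 (mod 347)
12^128 ≡ 206^2 = 42436 ≡ 102 (mod 347)
12^256 ≡ 102^2 = 10404 ≡ 341 (mod 347)
346 = 256 + 64 + 16 + 8 + 2 in binary powers of 2.
So 12^346 ≡ 341 · 206 · 270 · 116 · 144 ≡ 1 (mod 347).
Since the result is 1, base 12 gives no evidence that 347 is composite.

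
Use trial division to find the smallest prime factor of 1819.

17

1819 is odd.
Digit sum 19, not divisible by 3.
Ends in 9: not divisible by 5.
7: 1819 = 7·259 + 6
11: 1819 = 11·165 + 4
13: 1819 = 13·139 + 12
17: 1819 = 17·107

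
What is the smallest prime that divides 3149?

3149 is odd.
Digit sum 17, not divisible by 3.
Ends in 9: not divisible by 5.
7: 3149 = 7·449 + 6
11: 3149 = 11·286 + 3
13: 3149 = 13·242 + 3
17: 3149 = 17·185 + 4
19: 3149 = 19·165 + 14
23: 3149 = 23·136 + 21
29: 3149 = 29·108 + 17
31: 3149 = 31·101 + 18
37: 3149 = 37·85 + 4
41: 3149 = 41·76 + 33
43: 3149 = 43·73 + 10
47: 3149 = 47·67

47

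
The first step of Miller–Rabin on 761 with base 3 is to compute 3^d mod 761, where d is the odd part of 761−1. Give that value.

135

761 − 1 = 760 = 2^3 · 95, so d = 95.
3^1 ≡ 3 (mod 761)
3^2 ≡ 3^2 = 9 ≡ 9 (mod 761)
3^4 ≡ 9^2 = 81 ≡ 81 (mod 761)
3^8 ≡ 81^2 = 6561 ≡ 473 (mod 761)
3^16 ≡ 473^2 = 223729 ≡ 756 (mod 761)
3^32 ≡ 756^2 = 571536 ≡ 25 (mod 761)
3^64 ≡ 25^2 = 625 ≡ 625 (mod 761)
95 = 64 + 16 + 8 + 4 + 2 + 1 in binary powers of 2.
So 3^95 ≡ 625 · 756 · 473 · 81 · 9 · 3 ≡ 135 (mod 761).
Squaring chain: 135 → 722 → 760; reaches −1, so base 3 does not prove 761 composite.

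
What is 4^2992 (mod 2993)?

4^1 ≡ 4 (mod 2993)
4^2 ≡ 4^2 = 16 ≡ 16 (mod 2993)
4^4 ≡ 16^2 = 256 ≡ 256 (mod 2993)
4^8 ≡ 256^2 = 65536 ≡ 2683 (mod 2993)
4^16 ≡ 2683^2 = 7198489 ≡ 324 (mod 2993)
4^32 ≡ 324^2 = 104976 ≡ 221 (mod 2993)
4^64 ≡ 221^2 = 48841 ≡ 953 (mod 2993)
4^128 ≡ 953^2 = 908209 ≡ 1330 (mod 2993)
4^256 ≡ 1330^2 = 1768900 ≡ 37 (mod 2993)
4^512 ≡ 37^2 = 1369 ≡ 1369 (mod 2993)
4^1024 ≡ 1369^2 = 1874161 ≡ 543 (mod 2993)
4^2048 ≡ 543^2 = 294849 ≡ 1535 (mod 2993)
2992 = 2048 + 512 + 256 + 128 + 32 + 16 in binary powers of 2.
So 4^2992 ≡ 1535 · 1369 · 37 · 1330 · 221 · 324 ≡ 1205 (mod 2993).
Since 1205 ≠ 1, base 4 is a Fermat witness: 2993 is composite.

1205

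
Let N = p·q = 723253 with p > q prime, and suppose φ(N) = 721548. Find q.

787

φ(n) = (p−1)(q−1) = n − (p+q) + 1, so p + q = 723253 − 721548 + 1 = 1706.
p and q are the roots of t² − 1706t + 723253 = 0.
Discriminant: 1706² − 4·723253 = 2910436 − 2893012 = 17424; √17424 = 132.
q = (1706 − 132)/2 = 787, p = (1706 + 132)/2 = 919.
Check: 787 · 919 = 723253.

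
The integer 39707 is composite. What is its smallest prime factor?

39707 is odd.
Digit sum 26, not divisible by 3.
Ends in 7: not divisible by 5.
7: 39707 = 7·5672 + 3
11: 39707 = 11·3609 + 8
13: 39707 = 13·3054 + 5
17: 39707 = 17·2335 + 12
19: 39707 = 19·2089 + 16
23: 39707 = 23·1726 + 9
29: 39707 = 29·1369 + 6
31: 39707 = 31·1280 + 27
37: 39707 = 37·1073 + 6
41: 39707 = 41·968 + 19
43: 39707 = 43·923 + 18
47: 39707 = 47·844 + 39
53: 39707 = 53·749 + 10
59: 39707 = 59·673

59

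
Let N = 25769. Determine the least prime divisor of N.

25769 is odd.
Digit sum 29, not divisible by 3.
Ends in 9: not divisible by 5.
7: 25769 = 7·3681 + 2
11: 25769 = 11·2342 + 7
13: 25769 = 13·1982 + 3
17: 25769 = 17·1515 + 14
19: 25769 = 19·1356 + 5
23: 25769 = 23·1120 + 9
29: 25769 = 29·888 + 17
31: 25769 = 31·831 + 8
37: 25769 = 37·696 + 17
41: 25769 = 41·628 + 21
43: 25769 = 43·599 + 12
47: 25769 = 47·548 + 13
53: 25769 = 53·486 + 11
59: 25769 = 59·436 + 45
61: 25769 = 61·422 + 27
67: 25769 = 67·384 + 41
71: 25769 = 71·362 + 67
73: 25769 = 73·353

73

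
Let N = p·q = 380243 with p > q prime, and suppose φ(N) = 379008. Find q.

φ(n) = (p−1)(q−1) = n − (p+q) + 1, so p + q = 380243 − 379008 + 1 = 1236.
p and q are the roots of t² − 1236t + 380243 = 0.
Discriminant: 1236² − 4·380243 = 1527696 − 1520972 = 6724; √6724 = 82.
q = (1236 − 82)/2 = 577, p = (1236 + 82)/2 = 659.
Check: 577 · 659 = 380243.

577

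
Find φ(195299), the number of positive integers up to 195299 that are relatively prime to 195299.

177120

Factor: 195299 = 13 · 83 · 181.
φ(195299) = (13−1) · (83−1) · (181−1) = 12 · 82 · 180 = 177120.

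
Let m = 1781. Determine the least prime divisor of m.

1781 is odd.
Digit sum 17, not divisible by 3.
Ends in 1: not divisible by 5.
7: 1781 = 7·254 + 3
11: 1781 = 11·161 + 10
13: 1781 = 13·137

13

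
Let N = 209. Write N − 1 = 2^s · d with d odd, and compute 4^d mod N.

209 − 1 = 208 = 2^4 · 13, so d = 13.
4^1 ≡ 4 (mod 209)
4^2 ≡ 4^2 = 16 ≡ 16 (mod 209)
4^4 ≡ 16^2 = 256 ≡ 47 (mod 209)
4^8 ≡ 47^2 = 2209 ≡ 119 (mod 209)
13 = 8 + 4 + 1 in binary powers of 2.
So 4^13 ≡ 119 · 47 · 4 ≡ 9 (mod 209).
Squaring chain: 9 → 81 → 82 → 36; never reaches −1, so base 4 is a Miller–Rabin witness that 209 is composite.

9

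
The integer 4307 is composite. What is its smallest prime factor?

59

4307 is odd.
Digit sum 14, not divisible by 3.
Ends in 7: not divisible by 5.
7: 4307 = 7·615 + 2
11: 4307 = 11·391 + 6
13: 4307 = 13·331 + 4
17: 4307 = 17·253 + 6
19: 4307 = 19·226 + 13
23: 4307 = 23·187 + 6
29: 4307 = 29·148 + 15
31: 4307 = 31·138 + 29
37: 4307 = 37·116 + 15
41: 4307 = 41·105 + 2
43: 4307 = 43·100 + 7
47: 4307 = 47·91 + 30
53: 4307 = 53·81 + 14
59: 4307 = 59·73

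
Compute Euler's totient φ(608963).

586080

Factor: 608963 = 61 · 67 · 149.
φ(608963) = (61−1) · (67−1) · (149−1) = 60 · 66 · 148 = 586080.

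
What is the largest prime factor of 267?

267 = 3 · 89
89 is prime.
So 267 = 3 · 89; the largest prime factor is 89.

89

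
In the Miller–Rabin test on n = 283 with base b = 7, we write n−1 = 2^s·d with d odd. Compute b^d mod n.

1

283 − 1 = 282 = 2^1 · 141, so d = 141.
7^1 ≡ 7 (mod 283)
7^2 ≡ 7^2 = 49 ≡ 49 (mod 283)
7^4 ≡ 49^2 = 2401 ≡ 137 (mod 283)
7^8 ≡ 137^2 = 18769 ≡ 91 (mod 283)
7^16 ≡ 91^2 = 8281 ≡ 74 (mod 283)
7^32 ≡ 74^2 = 5476 ≡ 99 (mod 283)
7^64 ≡ 99^2 = 9801 ≡ 179 (mod 283)
7^128 ≡ 179^2 = 32041 ≡ 62 (mod 283)
141 = 128 + 8 + 4 + 1 in binary powers of 2.
So 7^141 ≡ 62 · 91 · 137 · 7 ≡ 1 (mod 283).
Since 7^d ≡ 1 (mod 283), base 7 does not prove 283 composite.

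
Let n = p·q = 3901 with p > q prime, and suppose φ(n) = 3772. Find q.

47

φ(n) = (p−1)(q−1) = n − (p+q) + 1, so p + q = 3901 − 3772 + 1 = 130.
p and q are the roots of t² − 130t + 3901 = 0.
Discriminant: 130² − 4·3901 = 16900 − 15604 = 1296; √1296 = 36.
q = (130 − 36)/2 = 47, p = (130 + 36)/2 = 83.
Check: 47 · 83 = 3901.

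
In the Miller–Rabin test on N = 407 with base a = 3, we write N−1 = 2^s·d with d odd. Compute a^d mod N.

280

407 − 1 = 406 = 2^1 · 203, so d = 203.
3^1 ≡ 3 (mod 407)
3^2 ≡ 3^2 = 9 ≡ 9 (mod 407)
3^4 ≡ 9^2 = 81 ≡ 81 (mod 407)
3^8 ≡ 81^2 = 6561 ≡ 49 (mod 407)
3^16 ≡ 49^2 = 2401 ≡ 366 (mod 407)
3^32 ≡ 366^2 = 133956 ≡ 53 (mod 407)
3^64 ≡ 53^2 = 2809 ≡ 367 (mod 407)
3^128 ≡ 367^2 = 134689 ≡ 379 (mod 407)
203 = 128 + 64 + 8 + 2 + 1 in binary powers of 2.
So 3^203 ≡ 379 · 367 · 49 · 9 · 3 ≡ 280 (mod 407).
Squaring chain: 280; never reaches −1, so base 3 is a Miller–Rabin witness that 407 is composite.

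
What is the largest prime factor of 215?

215 = 5 · 43
43 is prime.
So 215 = 5 · 43; the largest prime factor is 43.

43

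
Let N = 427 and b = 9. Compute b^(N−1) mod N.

253

9^1 ≡ 9 (mod 427)
9^2 ≡ 9^2 = 81 ≡ 81 (mod 427)
9^4 ≡ 81^2 = 6561 ≡ 156 (mod 427)
9^8 ≡ 156^2 = 24336 ≡ 424 (mod 427)
9^16 ≡ 424^2 = 179776 ≡ 9 (mod 427)
9^32 ≡ 9^2 = 81 ≡ 81 (mod 427)
9^64 ≡ 81^2 = 6561 ≡ 156 (mod 427)
9^128 ≡ 156^2 = 24336 ≡ 424 (mod 427)
9^256 ≡ 424^2 = 179776 ≡ 9 (mod 427)
426 = 256 + 128 + 32 + 8 + 2 in binary powers of 2.
So 9^426 ≡ 9 · 424 · 81 · 424 · 81 ≡ 253 (mod 427).
Since 253 ≠ 1, base 9 is a Fermat witness: 427 is composite.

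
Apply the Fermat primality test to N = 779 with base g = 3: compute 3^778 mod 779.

214

3^1 ≡ 3 (mod 779)
3^2 ≡ 3^2 = 9 ≡ 9 (mod 779)
3^4 ≡ 9^2 = 81 ≡ 81 (mod 779)
3^8 ≡ 81^2 = 6561 ≡ 329 (mod 779)
3^16 ≡ 329^2 = 108241 ≡ 739 (mod 779)
3^32 ≡ 739^2 = 546121 ≡ 42 (mod 779)
3^64 ≡ 42^2 = 1764 ≡ 206 (mod 779)
3^128 ≡ 206^2 = 42436 ≡ 370 (mod 779)
3^256 ≡ 370^2 = 136900 ≡ 575 (mod 779)
3^512 ≡ 575^2 = 330625 ≡ 329 (mod 779)
778 = 512 + 256 + 8 + 2 in binary powers of 2.
So 3^778 ≡ 329 · 575 · 329 · 9 ≡ 214 (mod 779).
Since 214 ≠ 1, base 3 is a Fermat witness: 779 is composite.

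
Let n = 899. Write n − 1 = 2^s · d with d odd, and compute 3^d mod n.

641

899 − 1 = 898 = 2^1 · 449, so d = 449.
3^1 ≡ 3 (mod 899)
3^2 ≡ 3^2 = 9 ≡ 9 (mod 899)
3^4 ≡ 9^2 = 81 ≡ 81 (mod 899)
3^8 ≡ 81^2 = 6561 ≡ 268 (mod 899)
3^16 ≡ 268^2 = 71824 ≡ 803 (mod 899)
3^32 ≡ 803^2 = 644809 ≡ 226 (mod 899)
3^64 ≡ 226^2 = 51076 ≡ 732 (mod 899)
3^128 ≡ 732^2 = 535824 ≡ 20 (mod 899)
3^256 ≡ 20^2 = 400 ≡ 400 (mod 899)
449 = 256 + 128 + 64 + 1 in binary powers of 2.
So 3^449 ≡ 400 · 20 · 732 · 3 ≡ 641 (mod 899).
Squaring chain: 641; never reaches −1, so base 3 is a Miller–Rabin witness that 899 is composite.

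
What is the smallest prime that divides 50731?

50731 is odd.
Digit sum 16, not divisible by 3.
Ends in 1: not divisible by 5.
7: 50731 = 7·7247 + 2
11: 50731 = 11·4611 + 10
13: 50731 = 13·3902 + 5
17: 50731 = 17·2984 + 3
19: 50731 = 19·2670 + 1
23: 50731 = 23·2205 + 16
29: 50731 = 29·1749 + 10
31: 50731 = 31·1636 + 15
37: 50731 = 37·1371 + 4
41: 50731 = 41·1237 + 14
43: 50731 = 43·1179 + 34
47: 50731 = 47·1079 + 18
53: 50731 = 53·957 + 10
59: 50731 = 59·859 + 50
61: 50731 = 61·831 + 40
67: 50731 = 67·757 + 12
71: 50731 = 71·714 + 37
73: 50731 = 73·694 + 69
79: 50731 = 79·642 + 13
83: 50731 = 83·611 + 18
89: 50731 = 89·570 + 1
97: 50731 = 97·523

97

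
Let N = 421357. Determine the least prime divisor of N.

421357 is odd.
Digit sum 22, not divisible by 3.
Ends in 7: not divisible by 5.
7: 421357 = 7·60193 + 6
11: 421357 = 11·38305 + 2
13: 421357 = 13·32412 + 1
17: 421357 = 17·24785 + 12
19: 421357 = 19·22176 + 13
23: 421357 = 23·18319 + 20
29: 421357 = 29·14529 + 16
31: 421357 = 31·13592 + 5
37: 421357 = 37·11388 + 1
41: 421357 = 41·10277

41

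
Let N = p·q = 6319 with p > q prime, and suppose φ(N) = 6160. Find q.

φ(n) = (p−1)(q−1) = n − (p+q) + 1, so p + q = 6319 − 6160 + 1 = 160.
p and q are the roots of t² − 160t + 6319 = 0.
Discriminant: 160² − 4·6319 = 25600 − 25276 = 324; √324 = 18.
q = (160 − 18)/2 = 71, p = (160 + 18)/2 = 89.
Check: 71 · 89 = 6319.

71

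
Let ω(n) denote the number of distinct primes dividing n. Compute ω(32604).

5

32604 = 2^2 · 8151
8151 = 3 · 2717
2717 = 11 · 247
247 = 13 · 19
32604 = 2^2 · 3 · 11 · 13 · 19, which has 5 distinct prime factors.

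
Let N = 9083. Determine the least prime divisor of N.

31

9083 is odd.
Digit sum 20, not divisible by 3.
Ends in 3: not divisible by 5.
7: 9083 = 7·1297 + 4
11: 9083 = 11·825 + 8
13: 9083 = 13·698 + 9
17: 9083 = 17·534 + 5
19: 9083 = 19·478 + 1
23: 9083 = 23·394 + 21
29: 9083 = 29·313 + 6
31: 9083 = 31·293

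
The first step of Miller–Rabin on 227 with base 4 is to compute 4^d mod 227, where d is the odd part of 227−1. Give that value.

1

227 − 1 = 226 = 2^1 · 113, so d = 113.
4^1 ≡ 4 (mod 227)
4^2 ≡ 4^2 = 16 ≡ 16 (mod 227)
4^4 ≡ 16^2 = 256 ≡ 29 (mod 227)
4^8 ≡ 29^2 = 841 ≡ 160 (mod 227)
4^16 ≡ 160^2 = 25600 ≡ 176 (mod 227)
4^32 ≡ 176^2 = 30976 ≡ 104 (mod 227)
4^64 ≡ 104^2 = 10816 ≡ 147 (mod 227)
113 = 64 + 32 + 16 + 1 in binary powers of 2.
So 4^113 ≡ 147 · 104 · 176 · 4 ≡ 1 (mod 227).
Since 4^d ≡ 1 (mod 227), base 4 does not prove 227 composite.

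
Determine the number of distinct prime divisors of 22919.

3

22919 = 13 · 1763
1763 = 41 · 43
22919 = 13 · 41 · 43, which has 3 distinct prime factors.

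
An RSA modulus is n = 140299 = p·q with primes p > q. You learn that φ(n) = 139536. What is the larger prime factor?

φ(n) = (p−1)(q−1) = n − (p+q) + 1, so p + q = 140299 − 139536 + 1 = 764.
p and q are the roots of t² − 764t + 140299 = 0.
Discriminant: 764² − 4·140299 = 583696 − 561196 = 22500; √22500 = 150.
q = (764 − 150)/2 = 307, p = (764 + 150)/2 = 457.
Check: 307 · 457 = 140299.

457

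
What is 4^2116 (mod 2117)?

4^1 ≡ 4 (mod 2117)
4^2 ≡ 4^2 = 16 ≡ 16 (mod 2117)
4^4 ≡ 16^2 = 256 ≡ 256 (mod 2117)
4^8 ≡ 256^2 = 65536 ≡ 2026 (mod 2117)
4^16 ≡ 2026^2 = 4104676 ≡ 1930 (mod 2117)
4^32 ≡ 1930^2 = 3724900 ≡ 1097 (mod 2117)
4^64 ≡ 1097^2 = 1203409 ≡ 953 (mod 2117)
4^128 ≡ 953^2 = 908209 ≡ 16 (mod 2117)
4^256 ≡ 16^2 = 256 ≡ 256 (mod 2117)
4^512 ≡ 256^2 = 65536 ≡ 2026 (mod 2117)
4^1024 ≡ 2026^2 = 4104676 ≡ 1930 (mod 2117)
4^2048 ≡ 1930^2 = 3724900 ≡ 1097 (mod 2117)
2116 = 2048 + 64 + 4 in binary powers of 2.
So 4^2116 ≡ 1097 · 953 · 256 ≡ 1756 (mod 2117).
Since 1756 ≠ 1, base 4 is a Fermat witness: 2117 is composite.

1756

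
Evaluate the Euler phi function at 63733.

Factor: 63733 = 17 · 23 · 163.
φ(63733) = (17−1) · (23−1) · (163−1) = 16 · 22 · 162 = 57024.

57024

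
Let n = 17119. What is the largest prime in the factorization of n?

17119 = 17 · 1007
1007 = 19 · 53
53 is prime.
So 17119 = 17 · 19 · 53; the largest prime factor is 53.

53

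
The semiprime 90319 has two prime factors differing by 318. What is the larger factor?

Since p = q + 318, we have 90319 = q(q + 318), so q² + 318q − 90319 = 0.
Discriminant: 318² + 4·90319 = 101124 + 361276 = 462400; √462400 = 680.
q = (−318 + 680)/2 = 181, and p = q + 318 = 499.
Check: 181 · 499 = 90319.

499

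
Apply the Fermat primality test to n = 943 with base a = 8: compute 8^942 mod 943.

8^1 ≡ 8 (mod 943)
8^2 ≡ 8^2 = 64 ≡ 64 (mod 943)
8^4 ≡ 64^2 = 4096 ≡ 324 (mod 943)
8^8 ≡ 324^2 = 104976 ≡ 303 (mod 943)
8^16 ≡ 303^2 = 91809 ≡ 338 (mod 943)
8^32 ≡ 338^2 = 114244 ≡ 141 (mod 943)
8^64 ≡ 141^2 = 19881 ≡ 78 (mod 943)
8^128 ≡ 78^2 = 6084 ≡ 426 (mod 943)
8^256 ≡ 426^2 = 181476 ≡ 420 (mod 943)
8^512 ≡ 420^2 = 176400 ≡ 59 (mod 943)
942 = 512 + 256 + 128 + 32 + 8 + 4 + 2 in binary powers of 2.
So 8^942 ≡ 59 · 420 · 426 · 141 · 303 · 324 · 64 ≡ 679 (mod 943).
Since 679 ≠ 1, base 8 is a Fermat witness: 943 is composite.

679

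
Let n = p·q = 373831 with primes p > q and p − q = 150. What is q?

Since p = q + 150, we have 373831 = q(q + 150), so q² + 150q − 373831 = 0.
Discriminant: 150² + 4·373831 = 22500 + 1495324 = 1517824; √1517824 = 1232.
q = (−150 + 1232)/2 = 541, and p = q + 150 = 691.
Check: 541 · 691 = 373831.

541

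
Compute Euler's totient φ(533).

Factor: 533 = 13 · 41.
φ(533) = (13−1) · (41−1) = 12 · 40 = 480.

480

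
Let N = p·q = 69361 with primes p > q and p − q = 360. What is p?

499

Since p = q + 360, we have 69361 = q(q + 360), so q² + 360q − 69361 = 0.
Discriminant: 360² + 4·69361 = 129600 + 277444 = 407044; √407044 = 638.
q = (−360 + 638)/2 = 139, and p = q + 360 = 499.
Check: 139 · 499 = 69361.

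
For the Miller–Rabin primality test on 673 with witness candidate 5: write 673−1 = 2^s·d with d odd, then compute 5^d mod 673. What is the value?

118

673 − 1 = 672 = 2^5 · 21, so d = 21.
5^1 ≡ 5 (mod 673)
5^2 ≡ 5^2 = 25 ≡ 25 (mod 673)
5^4 ≡ 25^2 = 625 ≡ 625 (mod 673)
5^8 ≡ 625^2 = 390625 ≡ 285 (mod 673)
5^16 ≡ 285^2 = 81225 ≡ 465 (mod 673)
21 = 16 + 4 + 1 in binary powers of 2.
So 5^21 ≡ 465 · 625 · 5 ≡ 118 (mod 673).
Squaring chain: 118 → 464 → 609 → 58 → 672; reaches −1, so base 5 does not prove 673 composite.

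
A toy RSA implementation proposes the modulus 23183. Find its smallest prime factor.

97

23183 is odd.
Digit sum 17, not divisible by 3.
Ends in 3: not divisible by 5.
7: 23183 = 7·3311 + 6
11: 23183 = 11·2107 + 6
13: 23183 = 13·1783 + 4
17: 23183 = 17·1363 + 12
19: 23183 = 19·1220 + 3
23: 23183 = 23·1007 + 22
29: 23183 = 29·799 + 12
31: 23183 = 31·747 + 26
37: 23183 = 37·626 + 21
41: 23183 = 41·565 + 18
43: 23183 = 43·539 + 6
47: 23183 = 47·493 + 12
53: 23183 = 53·437 + 22
59: 23183 = 59·392 + 55
61: 23183 = 61·380 + 3
67: 23183 = 67·346 + 1
71: 23183 = 71·326 + 37
73: 23183 = 73·317 + 42
79: 23183 = 79·293 + 36
83: 23183 = 83·279 + 26
89: 23183 = 89·260 + 43
97: 23183 = 97·239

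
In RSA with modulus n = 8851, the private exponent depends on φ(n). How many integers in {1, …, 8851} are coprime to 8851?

Factor: 8851 = 53 · 167.
φ(8851) = (53−1) · (167−1) = 52 · 166 = 8632.

8632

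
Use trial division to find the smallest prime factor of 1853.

17

1853 is odd.
Digit sum 17, not divisible by 3.
Ends in 3: not divisible by 5.
7: 1853 = 7·264 + 5
11: 1853 = 11·168 + 5
13: 1853 = 13·142 + 7
17: 1853 = 17·109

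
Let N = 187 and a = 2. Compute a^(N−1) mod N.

174

2^1 ≡ 2 (mod 187)
2^2 ≡ 2^2 = 4 ≡ 4 (mod 187)
2^4 ≡ 4^2 = 16 ≡ 16 (mod 187)
2^8 ≡ 16^2 = 256 ≡ 69 (mod 187)
2^16 ≡ 69^2 = 4761 ≡ 86 (mod 187)
2^32 ≡ 86^2 = 7396 ≡ 103 (mod 187)
2^64 ≡ 103^2 = 10609 ≡ 137 (mod 187)
2^128 ≡ 137^2 = 18769 ≡ 69 (mod 187)
186 = 128 + 32 + 16 + 8 + 2 in binary powers of 2.
So 2^186 ≡ 69 · 103 · 86 · 69 · 4 ≡ 174 (mod 187).
Since 174 ≠ 1, base 2 is a Fermat witness: 187 is composite.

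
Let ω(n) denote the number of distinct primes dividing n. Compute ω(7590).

7590 = 2 · 3795
3795 = 3 · 1265
1265 = 5 · 253
253 = 11 · 23
7590 = 2 · 3 · 5 · 11 · 23, which has 5 distinct prime factors.

5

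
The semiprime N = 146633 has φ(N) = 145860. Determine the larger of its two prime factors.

φ(n) = (p−1)(q−1) = n − (p+q) + 1, so p + q = 146633 − 145860 + 1 = 774.
p and q are the roots of t² − 774t + 146633 = 0.
Discriminant: 774² − 4·146633 = 599076 − 586532 = 12544; √12544 = 112.
q = (774 − 112)/2 = 331, p = (774 + 112)/2 = 443.
Check: 331 · 443 = 146633.

443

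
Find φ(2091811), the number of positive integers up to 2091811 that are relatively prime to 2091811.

2042400

Factor: 2091811 = 101 · 139 · 149.
φ(2091811) = (101−1) · (139−1) · (149−1) = 100 · 138 · 148 = 2042400.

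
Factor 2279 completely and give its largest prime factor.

53

2279 = 43 · 53
53 is prime.
So 2279 = 43 · 53; the largest prime factor is 53.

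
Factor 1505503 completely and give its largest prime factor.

79

1505503 = 17 · 88559
88559 = 19 · 4661
4661 = 59 · 79
79 is prime.
So 1505503 = 17 · 19 · 59 · 79; the largest prime factor is 79.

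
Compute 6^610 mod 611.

225

6^1 ≡ 6 (mod 611)
6^2 ≡ 6^2 = 36 ≡ 36 (mod 611)
6^4 ≡ 36^2 = 1296 ≡ 74 (mod 611)
6^8 ≡ 74^2 = 5476 ≡ 588 (mod 611)
6^16 ≡ 588^2 = 345744 ≡ 529 (mod 611)
6^32 ≡ 529^2 = 279841 ≡ 3 (mod 611)
6^64 ≡ 3^2 = 9 ≡ 9 (mod 611)
6^128 ≡ 9^2 = 81 ≡ 81 (mod 611)
6^256 ≡ 81^2 = 6561 ≡ 451 (mod 611)
6^512 ≡ 451^2 = 203401 ≡ 549 (mod 611)
610 = 512 + 64 + 32 + 2 in binary powers of 2.
So 6^610 ≡ 549 · 9 · 3 · 36 ≡ 225 (mod 611).
Since 225 ≠ 1, base 6 is a Fermat witness: 611 is composite.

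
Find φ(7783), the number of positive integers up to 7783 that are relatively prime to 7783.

7560

Factor: 7783 = 43 · 181.
φ(7783) = (43−1) · (181−1) = 42 · 180 = 7560.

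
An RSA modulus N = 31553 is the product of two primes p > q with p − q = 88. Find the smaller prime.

139

Since p = q + 88, we have 31553 = q(q + 88), so q² + 88q − 31553 = 0.
Discriminant: 88² + 4·31553 = 7744 + 126212 = 133956; √133956 = 366.
q = (−88 + 366)/2 = 139, and p = q + 88 = 227.
Check: 139 · 227 = 31553.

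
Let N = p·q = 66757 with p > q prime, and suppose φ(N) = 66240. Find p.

φ(n) = (p−1)(q−1) = n − (p+q) + 1, so p + q = 66757 − 66240 + 1 = 518.
p and q are the roots of t² − 518t + 66757 = 0.
Discriminant: 518² − 4·66757 = 268324 − 267028 = 1296; √1296 = 36.
q = (518 − 36)/2 = 241, p = (518 + 36)/2 = 277.
Check: 241 · 277 = 66757.

277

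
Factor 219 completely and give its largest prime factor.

73

219 = 3 · 73
73 is prime.
So 219 = 3 · 73; the largest prime factor is 73.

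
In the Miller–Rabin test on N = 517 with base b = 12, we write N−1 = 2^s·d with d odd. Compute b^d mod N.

166

517 − 1 = 516 = 2^2 · 129, so d = 129.
12^1 ≡ 12 (mod 517)
12^2 ≡ 12^2 = 144 ≡ 144 (mod 517)
12^4 ≡ 144^2 = 20736 ≡ 56 (mod 517)
12^8 ≡ 56^2 = 3136 ≡ 34 (mod 517)
12^16 ≡ 34^2 = 1156 ≡ 122 (mod 517)
12^32 ≡ 122^2 = 14884 ≡ 408 (mod 517)
12^64 ≡ 408^2 = 166464 ≡ 507 (mod 517)
12^128 ≡ 507^2 = 257049 ≡ 100 (mod 517)
129 = 128 + 1 in binary powers of 2.
So 12^129 ≡ 100 · 12 ≡ 166 (mod 517).
Squaring chain: 166 → 155; never reaches −1, so base 12 is a Miller–Rabin witness that 517 is composite.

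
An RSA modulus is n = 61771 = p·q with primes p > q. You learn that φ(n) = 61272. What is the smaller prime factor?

φ(n) = (p−1)(q−1) = n − (p+q) + 1, so p + q = 61771 − 61272 + 1 = 500.
p and q are the roots of t² − 500t + 61771 = 0.
Discriminant: 500² − 4·61771 = 250000 − 247084 = 2916; √2916 = 54.
q = (500 − 54)/2 = 223, p = (500 + 54)/2 = 277.
Check: 223 · 277 = 61771.

223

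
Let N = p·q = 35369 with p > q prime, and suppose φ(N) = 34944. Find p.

φ(n) = (p−1)(q−1) = n − (p+q) + 1, so p + q = 35369 − 34944 + 1 = 426.
p and q are the roots of t² − 426t + 35369 = 0.
Discriminant: 426² − 4·35369 = 181476 − 141476 = 40000; √40000 = 200.
q = (426 − 200)/2 = 113, p = (426 + 200)/2 = 313.
Check: 113 · 313 = 35369.

313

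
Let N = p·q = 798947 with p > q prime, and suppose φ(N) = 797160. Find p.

911

φ(n) = (p−1)(q−1) = n − (p+q) + 1, so p + q = 798947 − 797160 + 1 = 1788.
p and q are the roots of t² − 1788t + 798947 = 0.
Discriminant: 1788² − 4·798947 = 3196944 − 3195788 = 1156; √1156 = 34.
q = (1788 − 34)/2 = 877, p = (1788 + 34)/2 = 911.
Check: 877 · 911 = 798947.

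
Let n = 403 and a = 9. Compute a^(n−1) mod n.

9^1 ≡ 9 (mod 403)
9^2 ≡ 9^2 = 81 ≡ 81 (mod 403)
9^4 ≡ 81^2 = 6561 ≡ 113 (mod 403)
9^8 ≡ 113^2 = 12769 ≡ 276 (mod 403)
9^16 ≡ 276^2 = 76176 ≡ 9 (mod 403)
9^32 ≡ 9^2 = 81 ≡ 81 (mod 403)
9^64 ≡ 81^2 = 6561 ≡ 113 (mod 403)
9^128 ≡ 113^2 = 12769 ≡ 276 (mod 403)
9^256 ≡ 276^2 = 76176 ≡ 9 (mod 403)
402 = 256 + 128 + 16 + 2 in binary powers of 2.
So 9^402 ≡ 9 · 276 · 9 · 81 ≡ 157 (mod 403).
Since 157 ≠ 1, base 9 is a Fermat witness: 403 is composite.

157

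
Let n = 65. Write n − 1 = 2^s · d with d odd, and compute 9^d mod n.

65 − 1 = 64 = 2^6 · 1, so d = 1.
9^1 ≡ 9 (mod 65)
1 = 1 in binary powers of 2.
So 9^1 ≡ 9 ≡ 9 (mod 65).
Squaring chain: 9 → 16 → 61 → 16 → 61 → 16; never reaches −1, so base 9 is a Miller–Rabin witness that 65 is composite.

9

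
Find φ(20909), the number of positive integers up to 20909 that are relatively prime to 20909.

Factor: 20909 = 7 · 29 · 103.
φ(20909) = (7−1) · (29−1) · (103−1) = 6 · 28 · 102 = 17136.

17136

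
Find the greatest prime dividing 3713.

3713 = 47 · 79
79 is prime.
So 3713 = 47 · 79; the largest prime factor is 79.

79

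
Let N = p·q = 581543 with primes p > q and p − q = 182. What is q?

677

Since p = q + 182, we have 581543 = q(q + 182), so q² + 182q − 581543 = 0.
Discriminant: 182² + 4·581543 = 33124 + 2326172 = 2359296; √2359296 = 1536.
q = (−182 + 1536)/2 = 677, and p = q + 182 = 859.
Check: 677 · 859 = 581543.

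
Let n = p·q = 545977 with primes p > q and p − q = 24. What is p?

751

Since p = q + 24, we have 545977 = q(q + 24), so q² + 24q − 545977 = 0.
Discriminant: 24² + 4·545977 = 576 + 2183908 = 2184484; √2184484 = 1478.
q = (−24 + 1478)/2 = 727, and p = q + 24 = 751.
Check: 727 · 751 = 545977.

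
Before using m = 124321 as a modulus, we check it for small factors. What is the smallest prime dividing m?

124321 is odd.
Digit sum 13, not divisible by 3.
Ends in 1: not divisible by 5.
7: 124321 = 7·17760 + 1
11: 124321 = 11·11301 + 10
13: 124321 = 13·9563 + 2
17: 124321 = 17·7313

17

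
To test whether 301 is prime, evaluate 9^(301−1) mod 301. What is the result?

9^1 ≡ 9 (mod 301)
9^2 ≡ 9^2 = 81 ≡ 81 (mod 301)
9^4 ≡ 81^2 = 6561 ≡ 240 (mod 301)
9^8 ≡ 240^2 = 57600 ≡ 109 (mod 301)
9^16 ≡ 109^2 = 11881 ≡ 142 (mod 301)
9^32 ≡ 142^2 = 20164 ≡ 298 (mod 301)
9^64 ≡ 298^2 = 88804 ≡ 9 (mod 301)
9^128 ≡ 9^2 = 81 ≡ 81 (mod 301)
9^256 ≡ 81^2 = 6561 ≡ 240 (mod 301)
300 = 256 + 32 + 8 + 4 in binary powers of 2.
So 9^300 ≡ 240 · 298 · 109 · 240 ≡ 176 (mod 301).
Since 176 ≠ 1, base 9 is a Fermat witness: 301 is composite.

176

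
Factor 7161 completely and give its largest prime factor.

31

7161 = 3 · 2387
2387 = 7 · 341
341 = 11 · 31
31 is prime.
So 7161 = 3 · 7 · 11 · 31; the largest prime factor is 31.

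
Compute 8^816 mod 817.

742

8^1 ≡ 8 (mod 817)
8^2 ≡ 8^2 = 64 ≡ 64 (mod 817)
8^4 ≡ 64^2 = 4096 ≡ 11 (mod 817)
8^8 ≡ 11^2 = 121 ≡ 121 (mod 817)
8^16 ≡ 121^2 = 14641 ≡ 752 (mod 817)
8^32 ≡ 752^2 = 565504 ≡ 140 (mod 817)
8^64 ≡ 140^2 = 19600 ≡ 809 (mod 817)
8^128 ≡ 809^2 = 654481 ≡ 64 (mod 817)
8^256 ≡ 64^2 = 4096 ≡ 11 (mod 817)
8^512 ≡ 11^2 = 121 ≡ 121 (mod 817)
816 = 512 + 256 + 32 + 16 in binary powers of 2.
So 8^816 ≡ 121 · 11 · 140 · 752 ≡ 742 (mod 817).
Since 742 ≠ 1, base 8 is a Fermat witness: 817 is composite.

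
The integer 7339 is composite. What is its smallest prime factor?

7339 is odd.
Digit sum 22, not divisible by 3.
Ends in 9: not divisible by 5.
7: 7339 = 7·1048 + 3
11: 7339 = 11·667 + 2
13: 7339 = 13·564 + 7
17: 7339 = 17·431 + 12
19: 7339 = 19·386 + 5
23: 7339 = 23·319 + 2
29: 7339 = 29·253 + 2
31: 7339 = 31·236 + 23
37: 7339 = 37·198 + 13
41: 7339 = 41·179

41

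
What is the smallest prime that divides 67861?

67861 is odd.
Digit sum 28, not divisible by 3.
Ends in 1: not divisible by 5.
7: 67861 = 7·9694 + 3
11: 67861 = 11·6169 + 2
13: 67861 = 13·5220 + 1
17: 67861 = 17·3991 + 14
19: 67861 = 19·3571 + 12
23: 67861 = 23·2950 + 11
29: 67861 = 29·2340 + 1
31: 67861 = 31·2189 + 2
37: 67861 = 37·1834 + 3
41: 67861 = 41·1655 + 6
43: 67861 = 43·1578 + 7
47: 67861 = 47·1443 + 40
53: 67861 = 53·1280 + 21
59: 67861 = 59·1150 + 11
61: 67861 = 61·1112 + 29
67: 67861 = 67·1012 + 57
71: 67861 = 71·955 + 56
73: 67861 = 73·929 + 44
79: 67861 = 79·859

79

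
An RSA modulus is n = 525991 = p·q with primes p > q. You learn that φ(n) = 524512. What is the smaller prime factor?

593

φ(n) = (p−1)(q−1) = n − (p+q) + 1, so p + q = 525991 − 524512 + 1 = 1480.
p and q are the roots of t² − 1480t + 525991 = 0.
Discriminant: 1480² − 4·525991 = 2190400 − 2103964 = 86436; √86436 = 294.
q = (1480 − 294)/2 = 593, p = (1480 + 294)/2 = 887.
Check: 593 · 887 = 525991.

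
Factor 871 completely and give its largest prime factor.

871 = 13 · 67
67 is prime.
So 871 = 13 · 67; the largest prime factor is 67.

67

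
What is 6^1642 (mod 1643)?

1296

6^1 ≡ 6 (mod 1643)
6^2 ≡ 6^2 = 36 ≡ 36 (mod 1643)
6^4 ≡ 36^2 = 1296 ≡ 1296 (mod 1643)
6^8 ≡ 1296^2 = 1679616 ≡ 470 (mod 1643)
6^16 ≡ 470^2 = 220900 ≡ 738 (mod 1643)
6^32 ≡ 738^2 = 544644 ≡ 811 (mod 1643)
6^64 ≡ 811^2 = 657721 ≡ 521 (mod 1643)
6^128 ≡ 521^2 = 271441 ≡ 346 (mod 1643)
6^256 ≡ 346^2 = 119716 ≡ 1420 (mod 1643)
6^512 ≡ 1420^2 = 2016400 ≡ 439 (mod 1643)
6^1024 ≡ 439^2 = 192721 ≡ 490 (mod 1643)
1642 = 1024 + 512 + 64 + 32 + 8 + 2 in binary powers of 2.
So 6^1642 ≡ 490 · 439 · 521 · 811 · 470 · 36 ≡ 1296 (mod 1643).
Since 1296 ≠ 1, base 6 is a Fermat witness: 1643 is composite.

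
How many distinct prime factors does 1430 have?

4

1430 = 2 · 715
715 = 5 · 143
143 = 11 · 13
1430 = 2 · 5 · 11 · 13, which has 4 distinct prime factors.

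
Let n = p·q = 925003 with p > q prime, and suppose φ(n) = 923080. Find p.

983

φ(n) = (p−1)(q−1) = n − (p+q) + 1, so p + q = 925003 − 923080 + 1 = 1924.
p and q are the roots of t² − 1924t + 925003 = 0.
Discriminant: 1924² − 4·925003 = 3701776 − 3700012 = 1764; √1764 = 42.
q = (1924 − 42)/2 = 941, p = (1924 + 42)/2 = 983.
Check: 941 · 983 = 925003.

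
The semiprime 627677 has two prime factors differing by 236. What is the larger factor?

919

Since p = q + 236, we have 627677 = q(q + 236), so q² + 236q − 627677 = 0.
Discriminant: 236² + 4·627677 = 55696 + 2510708 = 2566404; √2566404 = 1602.
q = (−236 + 1602)/2 = 683, and p = q + 236 = 919.
Check: 683 · 919 = 627677.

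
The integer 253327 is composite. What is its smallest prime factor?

19

253327 is odd.
Digit sum 22, not divisible by 3.
Ends in 7: not divisible by 5.
7: 253327 = 7·36189 + 4
11: 253327 = 11·23029 + 8
13: 253327 = 13·19486 + 9
17: 253327 = 17·14901 + 10
19: 253327 = 19·13333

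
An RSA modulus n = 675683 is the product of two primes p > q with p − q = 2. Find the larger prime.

Since p = q + 2, we have 675683 = q(q + 2), so q² + 2q − 675683 = 0.
Discriminant: 2² + 4·675683 = 4 + 2702732 = 2702736; √2702736 = 1644.
q = (−2 + 1644)/2 = 821, and p = q + 2 = 823.
Check: 821 · 823 = 675683.

823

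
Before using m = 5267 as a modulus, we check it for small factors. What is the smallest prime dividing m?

5267 is odd.
Digit sum 20, not divisible by 3.
Ends in 7: not divisible by 5.
7: 5267 = 7·752 + 3
11: 5267 = 11·478 + 9
13: 5267 = 13·405 + 2
17: 5267 = 17·309 + 14
19: 5267 = 19·277 + 4
23: 5267 = 23·229

23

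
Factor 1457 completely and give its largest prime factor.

47

1457 = 31 · 47
47 is prime.
So 1457 = 31 · 47; the largest prime factor is 47.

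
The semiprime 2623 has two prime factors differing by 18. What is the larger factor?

Since p = q + 18, we have 2623 = q(q + 18), so q² + 18q − 2623 = 0.
Discriminant: 18² + 4·2623 = 324 + 10492 = 10816; √10816 = 104.
q = (−18 + 104)/2 = 43, and p = q + 18 = 61.
Check: 43 · 61 = 2623.

61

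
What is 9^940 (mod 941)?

1

9^1 ≡ 9 (mod 941)
9^2 ≡ 9^2 = 81 ≡ 81 (mod 941)
9^4 ≡ 81^2 = 6561 ≡ 915 (mod 941)
9^8 ≡ 915^2 = 837225 ≡ 676 (mod 941)
9^16 ≡ 676^2 = 456976 ≡ 591 (mod 941)
9^32 ≡ 591^2 = 349281 ≡ 170 (mod 941)
9^64 ≡ 170^2 = 28900 ≡ 670 (mod 941)
9^128 ≡ 670^2 = 448900 ≡ 43 (mod 941)
9^256 ≡ 43^2 = 1849 ≡ 908 (mod 941)
9^512 ≡ 908^2 = 824464 ≡ 148 (mod 941)
940 = 512 + 256 + 128 + 32 + 8 + 4 in binary powers of 2.
So 9^940 ≡ 148 · 908 · 43 · 170 · 676 · 915 ≡ 1 (mod 941).
Since the result is 1, base 9 gives no evidence that 941 is composite.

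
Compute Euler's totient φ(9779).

Factor: 9779 = 7 · 11 · 127.
φ(9779) = (7−1) · (11−1) · (127−1) = 6 · 10 · 126 = 7560.

7560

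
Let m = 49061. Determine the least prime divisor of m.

71

49061 is odd.
Digit sum 20, not divisible by 3.
Ends in 1: not divisible by 5.
7: 49061 = 7·7008 + 5
11: 49061 = 11·4460 + 1
13: 49061 = 13·3773 + 12
17: 49061 = 17·2885 + 16
19: 49061 = 19·2582 + 3
23: 49061 = 23·2133 + 2
29: 49061 = 29·1691 + 22
31: 49061 = 31·1582 + 19
37: 49061 = 37·1325 + 36
41: 49061 = 41·1196 + 25
43: 49061 = 43·1140 + 41
47: 49061 = 47·1043 + 40
53: 49061 = 53·925 + 36
59: 49061 = 59·831 + 32
61: 49061 = 61·804 + 17
67: 49061 = 67·732 + 17
71: 49061 = 71·691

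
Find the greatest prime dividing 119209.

73

119209 = 23 · 5183
5183 = 71 · 73
73 is prime.
So 119209 = 23 · 71 · 73; the largest prime factor is 73.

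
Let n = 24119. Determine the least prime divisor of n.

89

24119 is odd.
Digit sum 17, not divisible by 3.
Ends in 9: not divisible by 5.
7: 24119 = 7·3445 + 4
11: 24119 = 11·2192 + 7
13: 24119 = 13·1855 + 4
17: 24119 = 17·1418 + 13
19: 24119 = 19·1269 + 8
23: 24119 = 23·1048 + 15
29: 24119 = 29·831 + 20
31: 24119 = 31·778 + 1
37: 24119 = 37·651 + 32
41: 24119 = 41·588 + 11
43: 24119 = 43·560 + 39
47: 24119 = 47·513 + 8
53: 24119 = 53·455 + 4
59: 24119 = 59·408 + 47
61: 24119 = 61·395 + 24
67: 24119 = 67·359 + 66
71: 24119 = 71·339 + 50
73: 24119 = 73·330 + 29
79: 24119 = 79·305 + 24
83: 24119 = 83·290 + 49
89: 24119 = 89·271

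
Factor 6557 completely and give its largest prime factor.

83

6557 = 79 · 83
83 is prime.
So 6557 = 79 · 83; the largest prime factor is 83.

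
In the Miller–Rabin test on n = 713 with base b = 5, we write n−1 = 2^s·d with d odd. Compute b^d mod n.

713 − 1 = 712 = 2^3 · 89, so d = 89.
5^1 ≡ 5 (mod 713)
5^2 ≡ 5^2 = 25 ≡ 25 (mod 713)
5^4 ≡ 25^2 = 625 ≡ 625 (mod 713)
5^8 ≡ 625^2 = 390625 ≡ 614 (mod 713)
5^16 ≡ 614^2 = 376996 ≡ 532 (mod 713)
5^32 ≡ 532^2 = 283024 ≡ 676 (mod 713)
5^64 ≡ 676^2 = 456976 ≡ 656 (mod 713)
89 = 64 + 16 + 8 + 1 in binary powers of 2.
So 5^89 ≡ 656 · 532 · 614 · 5 ≡ 304 (mod 713).
Squaring chain: 304 → 439 → 211; never reaches −1, so base 5 is a Miller–Rabin witness that 713 is composite.

304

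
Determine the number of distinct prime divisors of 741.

741 = 3 · 247
247 = 13 · 19
741 = 3 · 13 · 19, which has 3 distinct prime factors.

3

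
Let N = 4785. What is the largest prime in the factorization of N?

4785 = 3 · 1595
1595 = 5 · 319
319 = 11 · 29
29 is prime.
So 4785 = 3 · 5 · 11 · 29; the largest prime factor is 29.

29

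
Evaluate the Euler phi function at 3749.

Factor: 3749 = 23 · 163.
φ(3749) = (23−1) · (163−1) = 22 · 162 = 3564.

3564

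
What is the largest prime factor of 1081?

1081 = 23 · 47
47 is prime.
So 1081 = 23 · 47; the largest prime factor is 47.

47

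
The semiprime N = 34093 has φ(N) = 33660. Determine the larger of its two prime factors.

φ(n) = (p−1)(q−1) = n − (p+q) + 1, so p + q = 34093 − 33660 + 1 = 434.
p and q are the roots of t² − 434t + 34093 = 0.
Discriminant: 434² − 4·34093 = 188356 − 136372 = 51984; √51984 = 228.
q = (434 − 228)/2 = 103, p = (434 + 228)/2 = 331.
Check: 103 · 331 = 34093.

331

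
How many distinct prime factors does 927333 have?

927333 = 3^2 · 103037
103037 = 11 · 9367
9367 = 17 · 551
551 = 19 · 29
927333 = 3^2 · 11 · 17 · 19 · 29, which has 5 distinct prime factors.

5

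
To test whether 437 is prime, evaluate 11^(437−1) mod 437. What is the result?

315

11^1 ≡ 11 (mod 437)
11^2 ≡ 11^2 = 121 ≡ 121 (mod 437)
11^4 ≡ 121^2 = 14641 ≡ 220 (mod 437)
11^8 ≡ 220^2 = 48400 ≡ 330 (mod 437)
11^16 ≡ 330^2 = 108900 ≡ 87 (mod 437)
11^32 ≡ 87^2 = 7569 ≡ 140 (mod 437)
11^64 ≡ 140^2 = 19600 ≡ 372 (mod 437)
11^128 ≡ 372^2 = 138384 ≡ 292 (mod 437)
11^256 ≡ 292^2 = 85264 ≡ 49 (mod 437)
436 = 256 + 128 + 32 + 16 + 4 in binary powers of 2.
So 11^436 ≡ 49 · 292 · 140 · 87 · 220 ≡ 315 (mod 437).
Since 315 ≠ 1, base 11 is a Fermat witness: 437 is composite.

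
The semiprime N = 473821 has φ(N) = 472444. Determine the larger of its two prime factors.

φ(n) = (p−1)(q−1) = n − (p+q) + 1, so p + q = 473821 − 472444 + 1 = 1378.
p and q are the roots of t² − 1378t + 473821 = 0.
Discriminant: 1378² − 4·473821 = 1898884 − 1895284 = 3600; √3600 = 60.
q = (1378 − 60)/2 = 659, p = (1378 + 60)/2 = 719.
Check: 659 · 719 = 473821.

719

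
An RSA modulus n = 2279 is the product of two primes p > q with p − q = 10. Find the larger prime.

53

Since p = q + 10, we have 2279 = q(q + 10), so q² + 10q − 2279 = 0.
Discriminant: 10² + 4·2279 = 100 + 9116 = 9216; √9216 = 96.
q = (−10 + 96)/2 = 43, and p = q + 10 = 53.
Check: 43 · 53 = 2279.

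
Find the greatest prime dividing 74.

74 = 2 · 37
37 is prime.
So 74 = 2 · 37; the largest prime factor is 37.

37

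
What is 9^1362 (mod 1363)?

1051

9^1 ≡ 9 (mod 1363)
9^2 ≡ 9^2 = 81 ≡ 81 (mod 1363)
9^4 ≡ 81^2 = 6561 ≡ 1109 (mod 1363)
9^8 ≡ 1109^2 = 1229881 ≡ 455 (mod 1363)
9^16 ≡ 455^2 = 207025 ≡ 1212 (mod 1363)
9^32 ≡ 1212^2 = 1468944 ≡ 993 (mod 1363)
9^64 ≡ 993^2 = 986049 ≡ 600 (mod 1363)
9^128 ≡ 600^2 = 360000 ≡ 168 (mod 1363)
9^256 ≡ 168^2 = 28224 ≡ 964 (mod 1363)
9^512 ≡ 964^2 = 929296 ≡ 1093 (mod 1363)
9^1024 ≡ 1093^2 = 1194649 ≡ 661 (mod 1363)
1362 = 1024 + 256 + 64 + 16 + 2 in binary powers of 2.
So 9^1362 ≡ 661 · 964 · 600 · 1212 · 81 ≡ 1051 (mod 1363).
Since 1051 ≠ 1, base 9 is a Fermat witness: 1363 is composite.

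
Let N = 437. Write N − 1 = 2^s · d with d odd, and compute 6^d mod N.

437 − 1 = 436 = 2^2 · 109, so d = 109.
6^1 ≡ 6 (mod 437)
6^2 ≡ 6^2 = 36 ≡ 36 (mod 437)
6^4 ≡ 36^2 = 1296 ≡ 422 (mod 437)
6^8 ≡ 422^2 = 178084 ≡ 225 (mod 437)
6^16 ≡ 225^2 = 50625 ≡ 370 (mod 437)
6^32 ≡ 370^2 = 136900 ≡ 119 (mod 437)
6^64 ≡ 119^2 = 14161 ≡ 177 (mod 437)
109 = 64 + 32 + 8 + 4 + 1 in binary powers of 2.
So 6^109 ≡ 177 · 119 · 225 · 422 · 6 ≡ 234 (mod 437).
Squaring chain: 234 → 131; never reaches −1, so base 6 is a Miller–Rabin witness that 437 is composite.

234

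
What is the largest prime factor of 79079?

79

79079 = 7 · 11297
11297 = 11 · 1027
1027 = 13 · 79
79 is prime.
So 79079 = 7 · 11 · 13 · 79; the largest prime factor is 79.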